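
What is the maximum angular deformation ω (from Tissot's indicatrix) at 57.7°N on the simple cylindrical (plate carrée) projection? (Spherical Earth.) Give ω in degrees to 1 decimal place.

For the equirectangular projection with φ₀ = 0 (plate carrée), h = 1 along meridians and k = sec φ along parallels.
At 57.7°: h = 1.000, k = 1.871; principal scales a = 1.871, b = 1.000.
sin(ω/2) = (a − b)/(a + b) = 0.8714/2.871 = 0.3035, so ω = 2 arcsin(0.3035) ≈ 35.3°.

35.3°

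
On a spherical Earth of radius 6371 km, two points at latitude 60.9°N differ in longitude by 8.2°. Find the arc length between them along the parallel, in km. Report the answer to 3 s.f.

443 km

Arc length along a parallel = R cos φ · Δλ (with Δλ in radians).
= 6371 × cos 60.9° × (8.2° × π/180) = 6371 × 0.4863 × 0.1431 ≈ 443 km.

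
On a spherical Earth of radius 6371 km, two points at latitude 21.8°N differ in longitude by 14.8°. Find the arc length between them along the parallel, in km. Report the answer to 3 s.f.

Arc length along a parallel = R cos φ · Δλ (with Δλ in radians).
= 6371 × cos 21.8° × (14.8° × π/180) = 6371 × 0.9285 × 0.2583 ≈ 1530 km.

1530 km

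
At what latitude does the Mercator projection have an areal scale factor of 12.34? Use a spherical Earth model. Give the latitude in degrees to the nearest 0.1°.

Mercator areal scale is sec²φ.
sec²φ = 12.34  ⇒  cos²φ = 0.08104  ⇒  cos φ = 0.2847.
φ = arccos(0.2847) ≈ 73.5°.

73.5°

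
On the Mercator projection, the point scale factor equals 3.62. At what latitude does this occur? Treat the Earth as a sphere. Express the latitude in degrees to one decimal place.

74.0°

Mercator scale is k = sec φ = 1/cos φ.
1/cos φ = 3.62  ⇒  cos φ = 0.2762  ⇒  φ = arccos(0.2762) ≈ 74.0°.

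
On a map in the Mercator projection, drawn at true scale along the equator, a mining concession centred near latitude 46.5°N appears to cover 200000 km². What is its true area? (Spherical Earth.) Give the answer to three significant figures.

The Mercator projection is conformal; its linear scale factor is the same in every direction and equals sec φ = 1/cos φ.
Areal scale = k² = sec²φ = 1/cos²(46.5°) = 1/0.6884² = 2.110.
True area = apparent / (areal scale) = 200000 / 2.110 ≈ 94800 km².

94800 km²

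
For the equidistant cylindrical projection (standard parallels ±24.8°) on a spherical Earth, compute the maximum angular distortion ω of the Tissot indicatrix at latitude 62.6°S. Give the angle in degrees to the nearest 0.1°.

38.2°

The equidistant cylindrical projection with φ₀ = 24.8° has h = 1 (meridians true) and k = cos φ₀ / cos φ along parallels.
At 62.6°: h = 1.000, k = 1.973; principal scales a = 1.973, b = 1.000.
sin(ω/2) = (a − b)/(a + b) = 0.9726/2.973 = 0.3272, so ω = 2 arcsin(0.3272) ≈ 38.2°.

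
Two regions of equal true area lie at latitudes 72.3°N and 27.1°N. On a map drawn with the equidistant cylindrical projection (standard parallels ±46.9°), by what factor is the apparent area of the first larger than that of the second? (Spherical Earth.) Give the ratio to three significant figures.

2.93

With standard parallel φ₀ = 46.9°, the equirectangular projection gives x = Rλ cos φ₀, y = Rφ, so h = 1 and k = cos 46.9° / cos φ.
Areal scale at 72.3°: h·k = 1.000 × 2.247 = 2.247.
Areal scale at 27.1°: h·k = 1.000 × 0.7675 = 0.7675.
Ratio = 2.247/0.7675 ≈ 2.93.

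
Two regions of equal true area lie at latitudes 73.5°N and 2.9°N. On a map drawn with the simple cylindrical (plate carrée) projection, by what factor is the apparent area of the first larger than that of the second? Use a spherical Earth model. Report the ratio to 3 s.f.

Plate carrée maps x = Rλ, y = Rφ. The meridian scale is h = 1 and the parallel scale is k = 1/cos φ = sec φ.
Areal scale at 73.5°: h·k = 1.000 × 3.521 = 3.521.
Areal scale at 2.9°: h·k = 1.000 × 1.001 = 1.001.
Ratio = 3.521/1.001 ≈ 3.52.

3.52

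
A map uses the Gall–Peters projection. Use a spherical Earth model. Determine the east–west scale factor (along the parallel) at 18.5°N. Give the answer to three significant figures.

Gall–Peters is a cylindrical equal-area projection with standard parallels at ±45°. Cylindrical equal-area (φ₀ = 45°): h = cos φ / cos 45° along meridians, k = cos 45° / cos φ along parallels; h·k = 1.
k = cos 45° / cos 18.5° = 0.7071/0.9483 = 0.7456.

0.746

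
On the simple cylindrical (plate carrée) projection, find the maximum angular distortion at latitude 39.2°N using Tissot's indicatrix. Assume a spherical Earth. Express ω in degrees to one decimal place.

Plate carrée maps x = Rλ, y = Rφ. The meridian scale is h = 1 and the parallel scale is k = 1/cos φ = sec φ.
At 39.2°: h = 1.000, k = 1.290; principal scales a = 1.290, b = 1.000.
sin(ω/2) = (a − b)/(a + b) = 0.2904/2.290 = 0.1268, so ω = 2 arcsin(0.1268) ≈ 14.6°.

14.6°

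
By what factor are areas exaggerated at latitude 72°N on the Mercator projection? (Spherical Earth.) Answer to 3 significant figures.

Mercator is conformal, so the point scale is isotropic: h = k = sec φ = 1/cos φ.
Areal scale = k² = sec²φ = 1/cos²(72°) = 1/0.3090² = 10.47.

10.5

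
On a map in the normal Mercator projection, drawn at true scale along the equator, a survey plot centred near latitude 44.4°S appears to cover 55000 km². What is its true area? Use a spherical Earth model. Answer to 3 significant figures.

The Mercator projection is conformal; its linear scale factor is the same in every direction and equals sec φ = 1/cos φ.
Areal scale = k² = sec²φ = 1/cos²(44.4°) = 1/0.7145² = 1.959.
True area = apparent / (areal scale) = 55000 / 1.959 ≈ 28100 km².

28100 km²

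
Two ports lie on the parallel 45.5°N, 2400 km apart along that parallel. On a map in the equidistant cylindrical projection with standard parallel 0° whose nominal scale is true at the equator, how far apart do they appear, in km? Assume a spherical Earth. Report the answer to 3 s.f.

In the plate carrée (x = Rλ, y = Rφ), meridians are true-scale (h = 1) and parallels are stretched by k = sec φ.
Along the parallel, k = sec 45.5° = 1/0.7009 = 1.427.
Map distance = 2400 × 1.427 ≈ 3420 km.

3420 km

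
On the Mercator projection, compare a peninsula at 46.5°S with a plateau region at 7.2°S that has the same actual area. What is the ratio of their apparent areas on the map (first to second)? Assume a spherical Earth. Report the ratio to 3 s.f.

On Mercator, area is exaggerated by sec²φ = 1/cos²φ.
At 46.5°: sec²(46.5°) = 1/0.6884² = 2.110.
At 7.2°: sec²(7.2°) = 1/0.9921² = 1.016.
Ratio = 2.110/1.016 = cos²(7.2°)/cos²(46.5°) ≈ 2.08.

2.08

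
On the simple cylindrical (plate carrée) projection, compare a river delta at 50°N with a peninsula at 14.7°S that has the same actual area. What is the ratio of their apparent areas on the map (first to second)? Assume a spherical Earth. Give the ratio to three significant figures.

Plate carrée maps x = Rλ, y = Rφ. The meridian scale is h = 1 and the parallel scale is k = 1/cos φ = sec φ.
Areal scale at 50°: h·k = 1.000 × 1.556 = 1.556.
Areal scale at 14.7°: h·k = 1.000 × 1.034 = 1.034.
Ratio = 1.556/1.034 ≈ 1.50.

1.50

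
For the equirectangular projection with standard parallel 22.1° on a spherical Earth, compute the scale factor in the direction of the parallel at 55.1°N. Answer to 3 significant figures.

In the equirectangular projection with standard parallel φ₀ = 22.1° (x = Rλ cos φ₀, y = Rφ), meridians are true-scale (h = 1) and the parallel scale is k = cos φ₀ / cos φ.
k = cos 22.1° / cos 55.1° = 0.9265/0.5721 = 1.619.

1.62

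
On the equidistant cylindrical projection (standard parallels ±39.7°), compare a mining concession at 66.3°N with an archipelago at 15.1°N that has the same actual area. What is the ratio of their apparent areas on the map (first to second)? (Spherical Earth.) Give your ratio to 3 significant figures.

In the equirectangular projection with standard parallel φ₀ = 39.7° (x = Rλ cos φ₀, y = Rφ), meridians are true-scale (h = 1) and the parallel scale is k = cos φ₀ / cos φ.
Areal scale at 66.3°: h·k = 1.000 × 1.914 = 1.914.
Areal scale at 15.1°: h·k = 1.000 × 0.7969 = 0.7969.
Ratio = 1.914/0.7969 ≈ 2.40.

2.40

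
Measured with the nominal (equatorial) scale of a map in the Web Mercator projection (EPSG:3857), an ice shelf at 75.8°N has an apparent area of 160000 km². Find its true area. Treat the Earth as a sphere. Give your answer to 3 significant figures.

For Mercator, h = k = sec φ (a conformal cylindrical projection has a single point scale, 1/cos φ).
Areal scale = k² = sec²φ = 1/cos²(75.8°) = 1/0.2453² = 16.62.
True area = apparent / (areal scale) = 160000 / 16.62 ≈ 9630 km².

9630 km²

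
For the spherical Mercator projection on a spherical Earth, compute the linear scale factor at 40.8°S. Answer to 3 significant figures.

The Mercator projection is conformal; its linear scale factor is the same in every direction and equals sec φ = 1/cos φ.
k = 1/cos 40.8° = 1/0.7570 = 1.321.

1.32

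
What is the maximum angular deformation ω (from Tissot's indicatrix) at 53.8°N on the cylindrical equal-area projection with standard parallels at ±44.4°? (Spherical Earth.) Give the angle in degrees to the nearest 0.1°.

Cylindrical equal-area (φ₀ = 44.4°): h = cos φ / cos 44.4° along meridians, k = cos 44.4° / cos φ along parallels; h·k = 1.
At 53.8°: h = 0.8266, k = 1.210; principal scales a = 1.210, b = 0.8266.
sin(ω/2) = (a − b)/(a + b) = 0.3831/2.036 = 0.1881, so ω = 2 arcsin(0.1881) ≈ 21.7°.

21.7°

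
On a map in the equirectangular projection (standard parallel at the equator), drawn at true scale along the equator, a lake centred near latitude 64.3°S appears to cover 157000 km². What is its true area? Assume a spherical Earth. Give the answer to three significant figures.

In the plate carrée (x = Rλ, y = Rφ), meridians are true-scale (h = 1) and parallels are stretched by k = sec φ.
Areal scale = h·k = 1 × sec φ; at 64.3°, h = 1.000, k = 2.306, so h·k = 2.306.
True area = apparent / (areal scale) = 157000 / 2.306 ≈ 68100 km².

68100 km²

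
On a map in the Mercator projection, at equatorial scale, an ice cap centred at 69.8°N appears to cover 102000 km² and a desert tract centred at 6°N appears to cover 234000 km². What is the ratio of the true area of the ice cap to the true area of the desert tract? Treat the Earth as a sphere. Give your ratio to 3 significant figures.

0.0525

Since Mercator area scale is 1/cos²φ, the true area equals the apparent area multiplied by cos²φ.
True area of ice cap: 102000 × cos²(69.8°) = 102000 × 0.1192 = 12160 km².
True area of desert tract: 234000 × cos²(6°) = 234000 × 0.9891 = 231400 km².
Ratio = 12160 / 231400 ≈ 0.0525.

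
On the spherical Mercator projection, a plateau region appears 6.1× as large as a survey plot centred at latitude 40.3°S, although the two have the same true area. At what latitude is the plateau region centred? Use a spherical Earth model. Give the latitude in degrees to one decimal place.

72.0°

Mercator areal scale is sec²φ, so apparent-area ratio = sec²φ₁ / sec²φ₂ = cos²φ₂ / cos²φ₁.
cos²φ₂ / cos²φ₁ = 6.1  ⇒  cos φ₁ = cos 40.3° / √6.1 = 0.7627/2.470 = 0.3088.
φ₁ = arccos(0.3088) ≈ 72.0°.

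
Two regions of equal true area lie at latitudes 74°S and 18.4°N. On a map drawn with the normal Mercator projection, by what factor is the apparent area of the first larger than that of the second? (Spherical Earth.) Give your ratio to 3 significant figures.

Mercator areal scale is sec²φ.
At 74°: sec²(74°) = 1/0.2756² = 13.16.
At 18.4°: sec²(18.4°) = 1/0.9489² = 1.111.
Ratio = 13.16/1.111 = cos²(18.4°)/cos²(74°) ≈ 11.9.

11.9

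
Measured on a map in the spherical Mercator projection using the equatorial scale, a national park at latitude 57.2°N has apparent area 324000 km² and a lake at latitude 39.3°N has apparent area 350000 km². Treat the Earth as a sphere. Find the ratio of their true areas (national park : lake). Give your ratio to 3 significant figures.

Mercator's areal exaggeration is sec²φ; hence true area = (apparent area) · cos²φ.
True area of national park: 324000 × cos²(57.2°) = 324000 × 0.2934 = 95080 km².
True area of lake: 350000 × cos²(39.3°) = 350000 × 0.5988 = 209600 km².
Ratio = 95080 / 209600 ≈ 0.454.

0.454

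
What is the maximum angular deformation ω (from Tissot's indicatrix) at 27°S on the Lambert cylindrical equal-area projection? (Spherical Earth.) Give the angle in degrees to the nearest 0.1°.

The Lambert cylindrical equal-area projection is the cylindrical equal-area projection with its standard parallel at the equator (φ₀ = 0). For cylindrical equal-area with standard parallel φ₀, h = cos φ / cos φ₀ and k = cos φ₀ / cos φ, so h·k = 1.
At 27°: h = 0.8910, k = 1.122; principal scales a = 1.122, b = 0.8910.
sin(ω/2) = (a − b)/(a + b) = 0.2313/2.013 = 0.1149, so ω = 2 arcsin(0.1149) ≈ 13.2°.

13.2°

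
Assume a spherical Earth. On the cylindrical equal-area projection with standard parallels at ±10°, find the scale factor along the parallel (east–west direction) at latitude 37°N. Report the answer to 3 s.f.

1.23

For cylindrical equal-area with standard parallel φ₀, h = cos φ / cos φ₀ and k = cos φ₀ / cos φ, so h·k = 1.
k = cos 10° / cos 37° = 0.9848/0.7986 = 1.233.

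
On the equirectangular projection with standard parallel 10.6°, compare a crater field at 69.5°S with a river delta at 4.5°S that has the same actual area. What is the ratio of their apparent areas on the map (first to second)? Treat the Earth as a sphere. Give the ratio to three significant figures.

2.85

The equidistant cylindrical projection with φ₀ = 10.6° has h = 1 (meridians true) and k = cos φ₀ / cos φ along parallels.
Areal scale at 69.5°: h·k = 1.000 × 2.807 = 2.807.
Areal scale at 4.5°: h·k = 1.000 × 0.9860 = 0.9860.
Ratio = 2.807/0.9860 ≈ 2.85.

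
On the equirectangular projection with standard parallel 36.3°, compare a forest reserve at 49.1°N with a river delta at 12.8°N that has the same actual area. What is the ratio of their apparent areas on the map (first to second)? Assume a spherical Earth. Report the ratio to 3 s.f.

1.49

The equidistant cylindrical projection with φ₀ = 36.3° has h = 1 (meridians true) and k = cos φ₀ / cos φ along parallels.
Areal scale at 49.1°: h·k = 1.000 × 1.231 = 1.231.
Areal scale at 12.8°: h·k = 1.000 × 0.8265 = 0.8265.
Ratio = 1.231/0.8265 ≈ 1.49.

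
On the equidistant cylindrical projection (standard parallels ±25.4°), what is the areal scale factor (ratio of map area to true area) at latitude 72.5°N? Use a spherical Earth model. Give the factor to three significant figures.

The equidistant cylindrical projection with φ₀ = 25.4° has h = 1 (meridians true) and k = cos φ₀ / cos φ along parallels.
Areal scale = h·k = 1 × cos φ₀ / cos φ; at 72.5°, h = 1.000, k = 3.004, so h·k = 3.004.

3.00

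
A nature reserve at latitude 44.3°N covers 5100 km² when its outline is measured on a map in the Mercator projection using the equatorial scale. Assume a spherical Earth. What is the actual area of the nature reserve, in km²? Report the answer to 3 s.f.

2610 km²

For Mercator, h = k = sec φ (a conformal cylindrical projection has a single point scale, 1/cos φ).
Areal scale = k² = sec²φ = 1/cos²(44.3°) = 1/0.7157² = 1.952.
True area = apparent / (areal scale) = 5100 / 1.952 ≈ 2610 km².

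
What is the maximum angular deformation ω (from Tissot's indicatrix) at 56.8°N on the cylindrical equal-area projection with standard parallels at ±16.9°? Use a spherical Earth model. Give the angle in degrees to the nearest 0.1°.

60.9°

A cylindrical equal-area projection with standard parallel φ₀ has meridian scale h = cos φ / cos φ₀ and parallel scale k = cos φ₀ / cos φ (so areas are preserved, h·k = 1).
At 56.8°: h = 0.5723, k = 1.747; principal scales a = 1.747, b = 0.5723.
sin(ω/2) = (a − b)/(a + b) = 1.175/2.320 = 0.5066, so ω = 2 arcsin(0.5066) ≈ 60.9°.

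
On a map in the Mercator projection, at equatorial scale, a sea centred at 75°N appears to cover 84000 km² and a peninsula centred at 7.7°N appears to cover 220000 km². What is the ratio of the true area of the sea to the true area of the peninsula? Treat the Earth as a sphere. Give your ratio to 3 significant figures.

0.0260

Since Mercator area scale is 1/cos²φ, the true area equals the apparent area multiplied by cos²φ.
True area of sea: 84000 × cos²(75°) = 84000 × 0.06699 = 5627 km².
True area of peninsula: 220000 × cos²(7.7°) = 220000 × 0.9820 = 216100 km².
Ratio = 5627 / 216100 ≈ 0.0260.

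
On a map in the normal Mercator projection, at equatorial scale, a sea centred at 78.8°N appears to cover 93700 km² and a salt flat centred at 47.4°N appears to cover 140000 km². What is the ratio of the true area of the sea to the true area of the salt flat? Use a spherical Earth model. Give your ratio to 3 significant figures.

0.0551

Mercator's areal exaggeration is sec²φ; hence true area = (apparent area) · cos²φ.
True area of sea: 93700 × cos²(78.8°) = 93700 × 0.03773 = 3535 km².
True area of salt flat: 140000 × cos²(47.4°) = 140000 × 0.4582 = 64140 km².
Ratio = 3535 / 64140 ≈ 0.0551.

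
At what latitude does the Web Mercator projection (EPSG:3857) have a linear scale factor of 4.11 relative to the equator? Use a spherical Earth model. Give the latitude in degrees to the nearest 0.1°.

Mercator scale is k = sec φ = 1/cos φ.
1/cos φ = 4.11  ⇒  cos φ = 0.2433  ⇒  φ = arccos(0.2433) ≈ 75.9°.

75.9°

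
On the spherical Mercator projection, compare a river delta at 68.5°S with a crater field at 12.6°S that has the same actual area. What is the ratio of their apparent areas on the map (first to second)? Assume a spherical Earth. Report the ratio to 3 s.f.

On Mercator, area is exaggerated by sec²φ = 1/cos²φ.
At 68.5°: sec²(68.5°) = 1/0.3665² = 7.445.
At 12.6°: sec²(12.6°) = 1/0.9759² = 1.050.
Ratio = 7.445/1.050 = cos²(12.6°)/cos²(68.5°) ≈ 7.09.

7.09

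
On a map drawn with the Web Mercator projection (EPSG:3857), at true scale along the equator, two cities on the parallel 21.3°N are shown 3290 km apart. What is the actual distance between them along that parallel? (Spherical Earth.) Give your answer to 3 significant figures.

3070 km

The Mercator projection is conformal; its linear scale factor is the same in every direction and equals sec φ = 1/cos φ.
Along the parallel at 21.3°, map distances are exaggerated by k = sec 21.3° = 1.073.
True distance = 3290 / 1.073 = 3290 × cos 21.3° ≈ 3070 km.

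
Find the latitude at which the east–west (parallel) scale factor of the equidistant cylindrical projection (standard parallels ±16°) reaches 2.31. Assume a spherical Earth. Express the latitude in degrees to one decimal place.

65.4°

In the equirectangular projection with standard parallel φ₀ = 16° (x = Rλ cos φ₀, y = Rφ), meridians are true-scale (h = 1) and the parallel scale is k = cos φ₀ / cos φ.
k = cos φ₀ / cos φ = 2.31  ⇒  cos φ = cos 16° / 2.31 = 0.4161.
φ = arccos(0.4161) ≈ 65.4°.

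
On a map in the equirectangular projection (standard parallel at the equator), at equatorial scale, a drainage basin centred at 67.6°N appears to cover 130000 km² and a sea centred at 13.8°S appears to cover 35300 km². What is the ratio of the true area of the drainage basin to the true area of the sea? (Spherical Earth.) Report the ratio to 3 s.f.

Plate carrée has h = 1 and k = sec φ, giving areal scale sec φ; true area = (apparent area) · cos φ.
True area of drainage basin: 130000 × cos(67.6°) = 130000 × 0.3811 = 49540 km².
True area of sea: 35300 × cos(13.8°) = 35300 × 0.9711 = 34280 km².
Ratio = 49540 / 34280 ≈ 1.45.

1.45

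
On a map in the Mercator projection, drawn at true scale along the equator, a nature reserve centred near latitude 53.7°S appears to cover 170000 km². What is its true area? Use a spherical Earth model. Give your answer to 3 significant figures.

59600 km²

The Mercator projection is conformal; its linear scale factor is the same in every direction and equals sec φ = 1/cos φ.
Areal scale = k² = sec²φ = 1/cos²(53.7°) = 1/0.5920² = 2.853.
True area = apparent / (areal scale) = 170000 / 2.853 ≈ 59600 km².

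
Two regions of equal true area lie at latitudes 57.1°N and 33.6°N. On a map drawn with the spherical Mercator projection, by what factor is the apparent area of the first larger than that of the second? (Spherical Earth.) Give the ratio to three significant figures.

2.35

On Mercator, area is exaggerated by sec²φ = 1/cos²φ.
At 57.1°: sec²(57.1°) = 1/0.5432² = 3.389.
At 33.6°: sec²(33.6°) = 1/0.8329² = 1.441.
Ratio = 3.389/1.441 = cos²(33.6°)/cos²(57.1°) ≈ 2.35.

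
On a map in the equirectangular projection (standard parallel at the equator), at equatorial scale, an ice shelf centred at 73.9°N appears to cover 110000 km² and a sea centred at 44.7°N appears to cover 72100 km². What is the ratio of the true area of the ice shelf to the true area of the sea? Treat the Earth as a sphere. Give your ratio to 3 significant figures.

0.595

Plate carrée has h = 1 and k = sec φ, giving areal scale sec φ; true area = (apparent area) · cos φ.
True area of ice shelf: 110000 × cos(73.9°) = 110000 × 0.2773 = 30500 km².
True area of sea: 72100 × cos(44.7°) = 72100 × 0.7108 = 51250 km².
Ratio = 30500 / 51250 ≈ 0.595.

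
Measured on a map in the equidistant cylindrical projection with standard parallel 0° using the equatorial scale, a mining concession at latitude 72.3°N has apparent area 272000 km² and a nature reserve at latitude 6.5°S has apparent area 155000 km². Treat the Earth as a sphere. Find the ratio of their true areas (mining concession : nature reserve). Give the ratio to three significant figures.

0.537

Plate carrée has h = 1 and k = sec φ, giving areal scale sec φ; true area = (apparent area) · cos φ.
True area of mining concession: 272000 × cos(72.3°) = 272000 × 0.3040 = 82700 km².
True area of nature reserve: 155000 × cos(6.5°) = 155000 × 0.9936 = 154000 km².
Ratio = 82700 / 154000 ≈ 0.537.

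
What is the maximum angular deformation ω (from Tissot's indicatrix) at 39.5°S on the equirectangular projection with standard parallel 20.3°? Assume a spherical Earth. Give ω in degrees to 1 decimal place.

11.2°

The equidistant cylindrical projection with φ₀ = 20.3° has h = 1 (meridians true) and k = cos φ₀ / cos φ along parallels.
At 39.5°: h = 1.000, k = 1.215; principal scales a = 1.215, b = 1.000.
sin(ω/2) = (a − b)/(a + b) = 0.2155/2.215 = 0.09726, so ω = 2 arcsin(0.09726) ≈ 11.2°.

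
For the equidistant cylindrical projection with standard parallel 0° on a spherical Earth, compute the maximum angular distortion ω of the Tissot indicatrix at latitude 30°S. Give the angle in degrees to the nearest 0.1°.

For the equirectangular projection with φ₀ = 0 (plate carrée), h = 1 along meridians and k = sec φ along parallels.
At 30°: h = 1.000, k = 1.155; principal scales a = 1.155, b = 1.000.
sin(ω/2) = (a − b)/(a + b) = 0.1547/2.155 = 0.07180, so ω = 2 arcsin(0.07180) ≈ 8.2°.

8.2°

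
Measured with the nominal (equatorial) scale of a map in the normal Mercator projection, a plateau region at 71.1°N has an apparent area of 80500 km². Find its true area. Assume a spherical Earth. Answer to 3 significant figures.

For Mercator, h = k = sec φ (a conformal cylindrical projection has a single point scale, 1/cos φ).
Areal scale = k² = sec²φ = 1/cos²(71.1°) = 1/0.3239² = 9.531.
True area = apparent / (areal scale) = 80500 / 9.531 ≈ 8450 km².

8450 km²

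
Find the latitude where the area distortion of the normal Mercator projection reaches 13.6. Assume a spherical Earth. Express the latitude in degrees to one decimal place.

74.3°

Mercator areal scale is sec²φ.
sec²φ = 13.6  ⇒  cos²φ = 0.07353  ⇒  cos φ = 0.2712.
φ = arccos(0.2712) ≈ 74.3°.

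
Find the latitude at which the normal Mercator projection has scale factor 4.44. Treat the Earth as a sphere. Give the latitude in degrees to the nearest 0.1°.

Mercator scale is k = sec φ = 1/cos φ.
1/cos φ = 4.44  ⇒  cos φ = 0.2252  ⇒  φ = arccos(0.2252) ≈ 77.0°.

77.0°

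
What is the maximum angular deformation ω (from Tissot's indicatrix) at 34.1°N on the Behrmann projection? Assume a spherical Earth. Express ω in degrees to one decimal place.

The Behrmann projection is cylindrical equal-area with φ₀ = 30°. Cylindrical equal-area (φ₀ = 30°): h = cos φ / cos 30° along meridians, k = cos 30° / cos φ along parallels; h·k = 1.
At 34.1°: h = 0.9562, k = 1.046; principal scales a = 1.046, b = 0.9562.
sin(ω/2) = (a − b)/(a + b) = 0.08969/2.002 = 0.04480, so ω = 2 arcsin(0.04480) ≈ 5.1°.

5.1°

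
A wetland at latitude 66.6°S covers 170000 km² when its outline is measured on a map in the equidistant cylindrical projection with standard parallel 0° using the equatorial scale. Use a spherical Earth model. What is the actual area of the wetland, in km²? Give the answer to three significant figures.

For the equirectangular projection with φ₀ = 0 (plate carrée), h = 1 along meridians and k = sec φ along parallels.
Areal scale = h·k = 1 × sec φ; at 66.6°, h = 1.000, k = 2.518, so h·k = 2.518.
True area = apparent / (areal scale) = 170000 / 2.518 ≈ 67500 km².

67500 km²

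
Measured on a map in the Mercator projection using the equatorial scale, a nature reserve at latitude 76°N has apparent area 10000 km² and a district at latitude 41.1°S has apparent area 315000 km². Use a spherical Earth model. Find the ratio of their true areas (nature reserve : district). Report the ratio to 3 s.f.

0.00327

Mercator's areal exaggeration is sec²φ; hence true area = (apparent area) · cos²φ.
True area of nature reserve: 10000 × cos²(76°) = 10000 × 0.05853 = 585.3 km².
True area of district: 315000 × cos²(41.1°) = 315000 × 0.5679 = 178900 km².
Ratio = 585.3 / 178900 ≈ 0.00327.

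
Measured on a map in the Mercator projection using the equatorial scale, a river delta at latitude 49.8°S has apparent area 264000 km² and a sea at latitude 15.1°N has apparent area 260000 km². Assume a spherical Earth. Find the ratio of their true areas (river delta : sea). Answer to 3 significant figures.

Mercator's areal exaggeration is sec²φ; hence true area = (apparent area) · cos²φ.
True area of river delta: 264000 × cos²(49.8°) = 264000 × 0.4166 = 110000 km².
True area of sea: 260000 × cos²(15.1°) = 260000 × 0.9321 = 242400 km².
Ratio = 110000 / 242400 ≈ 0.454.

0.454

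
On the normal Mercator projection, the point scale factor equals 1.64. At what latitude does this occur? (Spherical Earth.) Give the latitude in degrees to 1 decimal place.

52.4°

Mercator scale is k = sec φ = 1/cos φ.
1/cos φ = 1.64  ⇒  cos φ = 0.6098  ⇒  φ = arccos(0.6098) ≈ 52.4°.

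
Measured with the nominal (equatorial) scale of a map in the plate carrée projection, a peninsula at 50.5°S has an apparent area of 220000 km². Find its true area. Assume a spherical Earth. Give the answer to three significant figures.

For the equirectangular projection with φ₀ = 0 (plate carrée), h = 1 along meridians and k = sec φ along parallels.
Areal scale = h·k = 1 × sec φ; at 50.5°, h = 1.000, k = 1.572, so h·k = 1.572.
True area = apparent / (areal scale) = 220000 / 1.572 ≈ 140000 km².

140000 km²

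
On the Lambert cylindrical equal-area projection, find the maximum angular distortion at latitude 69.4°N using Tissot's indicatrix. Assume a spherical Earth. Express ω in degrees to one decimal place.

The Lambert cylindrical equal-area projection is the cylindrical equal-area projection with its standard parallel at the equator (φ₀ = 0). A cylindrical equal-area projection with standard parallel φ₀ has meridian scale h = cos φ / cos φ₀ and parallel scale k = cos φ₀ / cos φ (so areas are preserved, h·k = 1).
At 69.4°: h = 0.3518, k = 2.842; principal scales a = 2.842, b = 0.3518.
sin(ω/2) = (a − b)/(a + b) = 2.490/3.194 = 0.7797, so ω = 2 arcsin(0.7797) ≈ 102.5°.

102.5°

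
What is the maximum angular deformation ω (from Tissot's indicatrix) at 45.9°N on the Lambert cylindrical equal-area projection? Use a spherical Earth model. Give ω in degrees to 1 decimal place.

40.7°

The Lambert cylindrical equal-area projection is the cylindrical equal-area projection with its standard parallel at the equator (φ₀ = 0). For cylindrical equal-area with standard parallel φ₀, h = cos φ / cos φ₀ and k = cos φ₀ / cos φ, so h·k = 1.
At 45.9°: h = 0.6959, k = 1.437; principal scales a = 1.437, b = 0.6959.
sin(ω/2) = (a − b)/(a + b) = 0.7410/2.133 = 0.3474, so ω = 2 arcsin(0.3474) ≈ 40.7°.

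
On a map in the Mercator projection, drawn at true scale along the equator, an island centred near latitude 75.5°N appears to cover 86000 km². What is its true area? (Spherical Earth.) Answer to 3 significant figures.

5390 km²

The Mercator projection is conformal; its linear scale factor is the same in every direction and equals sec φ = 1/cos φ.
Areal scale = k² = sec²φ = 1/cos²(75.5°) = 1/0.2504² = 15.95.
True area = apparent / (areal scale) = 86000 / 15.95 ≈ 5390 km².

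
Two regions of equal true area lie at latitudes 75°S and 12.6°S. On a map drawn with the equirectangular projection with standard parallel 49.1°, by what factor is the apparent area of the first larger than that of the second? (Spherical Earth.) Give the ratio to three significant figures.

With standard parallel φ₀ = 49.1°, the equirectangular projection gives x = Rλ cos φ₀, y = Rφ, so h = 1 and k = cos 49.1° / cos φ.
Areal scale at 75°: h·k = 1.000 × 2.530 = 2.530.
Areal scale at 12.6°: h·k = 1.000 × 0.6709 = 0.6709.
Ratio = 2.530/0.6709 ≈ 3.77.

3.77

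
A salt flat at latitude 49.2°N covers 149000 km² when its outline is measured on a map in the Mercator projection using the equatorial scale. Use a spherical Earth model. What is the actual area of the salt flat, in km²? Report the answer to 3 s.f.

63600 km²

Mercator is conformal, so the point scale is isotropic: h = k = sec φ = 1/cos φ.
Areal scale = k² = sec²φ = 1/cos²(49.2°) = 1/0.6534² = 2.342.
True area = apparent / (areal scale) = 149000 / 2.342 ≈ 63600 km².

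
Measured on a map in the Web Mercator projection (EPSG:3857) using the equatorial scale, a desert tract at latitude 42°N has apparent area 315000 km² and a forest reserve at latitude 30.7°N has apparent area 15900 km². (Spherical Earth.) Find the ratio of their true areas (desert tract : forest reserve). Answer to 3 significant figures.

Mercator's areal exaggeration is sec²φ; hence true area = (apparent area) · cos²φ.
True area of desert tract: 315000 × cos²(42°) = 315000 × 0.5523 = 174000 km².
True area of forest reserve: 15900 × cos²(30.7°) = 15900 × 0.7393 = 11760 km².
Ratio = 174000 / 11760 ≈ 14.8.

14.8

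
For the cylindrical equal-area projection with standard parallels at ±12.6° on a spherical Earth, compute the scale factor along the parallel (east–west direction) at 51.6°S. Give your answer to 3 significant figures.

1.57

Cylindrical equal-area (φ₀ = 12.6°): h = cos φ / cos 12.6° along meridians, k = cos 12.6° / cos φ along parallels; h·k = 1.
k = cos 12.6° / cos 51.6° = 0.9759/0.6211 = 1.571.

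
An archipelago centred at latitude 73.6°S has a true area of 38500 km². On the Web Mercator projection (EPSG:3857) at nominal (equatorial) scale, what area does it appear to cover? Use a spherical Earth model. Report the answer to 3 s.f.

Mercator is conformal, so the point scale is isotropic: h = k = sec φ = 1/cos φ.
Areal scale = k² = sec²φ = 1/cos²(73.6°) = 1/0.2823² = 12.54.
Apparent area = 38500 × 12.54 ≈ 483000 km².

483000 km²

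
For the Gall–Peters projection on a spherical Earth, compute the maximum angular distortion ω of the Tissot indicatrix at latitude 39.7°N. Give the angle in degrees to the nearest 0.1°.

Gall–Peters is a cylindrical equal-area projection with standard parallels at ±45°. A cylindrical equal-area projection with standard parallel φ₀ has meridian scale h = cos φ / cos φ₀ and parallel scale k = cos φ₀ / cos φ (so areas are preserved, h·k = 1).
At 39.7°: h = 1.088, k = 0.9190; principal scales a = 1.088, b = 0.9190.
sin(ω/2) = (a − b)/(a + b) = 0.1691/2.007 = 0.08423, so ω = 2 arcsin(0.08423) ≈ 9.7°.

9.7°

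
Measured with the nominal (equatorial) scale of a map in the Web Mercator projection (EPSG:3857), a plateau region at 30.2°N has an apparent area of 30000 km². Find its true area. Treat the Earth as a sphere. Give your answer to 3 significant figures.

22400 km²

For Mercator, h = k = sec φ (a conformal cylindrical projection has a single point scale, 1/cos φ).
Areal scale = k² = sec²φ = 1/cos²(30.2°) = 1/0.8643² = 1.339.
True area = apparent / (areal scale) = 30000 / 1.339 ≈ 22400 km².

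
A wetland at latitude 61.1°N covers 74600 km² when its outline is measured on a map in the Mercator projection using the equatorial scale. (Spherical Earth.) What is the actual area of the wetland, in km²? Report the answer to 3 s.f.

For Mercator, h = k = sec φ (a conformal cylindrical projection has a single point scale, 1/cos φ).
Areal scale = k² = sec²φ = 1/cos²(61.1°) = 1/0.4833² = 4.282.
True area = apparent / (areal scale) = 74600 / 4.282 ≈ 17400 km².

17400 km²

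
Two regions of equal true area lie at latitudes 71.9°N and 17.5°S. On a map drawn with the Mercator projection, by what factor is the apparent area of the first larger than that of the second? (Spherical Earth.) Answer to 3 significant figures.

9.42

On Mercator, area is exaggerated by sec²φ = 1/cos²φ.
At 71.9°: sec²(71.9°) = 1/0.3107² = 10.36.
At 17.5°: sec²(17.5°) = 1/0.9537² = 1.099.
Ratio = 10.36/1.099 = cos²(17.5°)/cos²(71.9°) ≈ 9.42.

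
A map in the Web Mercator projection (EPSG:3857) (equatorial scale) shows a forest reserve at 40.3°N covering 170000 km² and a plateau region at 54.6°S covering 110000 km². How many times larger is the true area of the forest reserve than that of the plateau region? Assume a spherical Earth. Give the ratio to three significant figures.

On Mercator the areal scale is sec²φ, so true area = apparent × cos²φ.
True area of forest reserve: 170000 × cos²(40.3°) = 170000 × 0.5817 = 98880 km².
True area of plateau region: 110000 × cos²(54.6°) = 110000 × 0.3356 = 36910 km².
Ratio = 98880 / 36910 ≈ 2.68.

2.68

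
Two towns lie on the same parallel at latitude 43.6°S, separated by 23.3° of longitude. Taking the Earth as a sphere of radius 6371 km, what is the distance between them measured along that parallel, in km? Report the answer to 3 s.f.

1880 km

Arc length along a parallel = R cos φ · Δλ (with Δλ in radians).
= 6371 × cos 43.6° × (23.3° × π/180) = 6371 × 0.7242 × 0.4067 ≈ 1880 km.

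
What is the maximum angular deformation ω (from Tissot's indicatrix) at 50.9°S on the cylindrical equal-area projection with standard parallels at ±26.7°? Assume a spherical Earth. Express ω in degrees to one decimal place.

A cylindrical equal-area projection with standard parallel φ₀ has meridian scale h = cos φ / cos φ₀ and parallel scale k = cos φ₀ / cos φ (so areas are preserved, h·k = 1).
At 50.9°: h = 0.7060, k = 1.417; principal scales a = 1.417, b = 0.7060.
sin(ω/2) = (a − b)/(a + b) = 0.7106/2.122 = 0.3348, so ω = 2 arcsin(0.3348) ≈ 39.1°.

39.1°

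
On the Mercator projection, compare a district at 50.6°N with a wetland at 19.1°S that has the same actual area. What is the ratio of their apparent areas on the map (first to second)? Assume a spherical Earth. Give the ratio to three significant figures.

Mercator is conformal with k = sec φ, so areal scale = k² = sec²φ.
At 50.6°: sec²(50.6°) = 1/0.6347² = 2.482.
At 19.1°: sec²(19.1°) = 1/0.9449² = 1.120.
Ratio = 2.482/1.120 = cos²(19.1°)/cos²(50.6°) ≈ 2.22.

2.22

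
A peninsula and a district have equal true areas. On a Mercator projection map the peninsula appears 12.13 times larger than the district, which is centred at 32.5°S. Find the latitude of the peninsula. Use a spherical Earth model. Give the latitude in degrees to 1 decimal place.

On Mercator, (apparent₁)/(apparent₂) = sec²φ₁ / sec²φ₂ when true areas are equal.
cos²φ₂ / cos²φ₁ = 12.13  ⇒  cos φ₁ = cos 32.5° / √12.13 = 0.8434/3.483 = 0.2422.
φ₁ = arccos(0.2422) ≈ 76.0°.

76.0°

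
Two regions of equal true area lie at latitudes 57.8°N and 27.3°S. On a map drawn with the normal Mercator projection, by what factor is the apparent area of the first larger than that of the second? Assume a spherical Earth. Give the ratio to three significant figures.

On Mercator, area is exaggerated by sec²φ = 1/cos²φ.
At 57.8°: sec²(57.8°) = 1/0.5329² = 3.522.
At 27.3°: sec²(27.3°) = 1/0.8886² = 1.266.
Ratio = 3.522/1.266 = cos²(27.3°)/cos²(57.8°) ≈ 2.78.

2.78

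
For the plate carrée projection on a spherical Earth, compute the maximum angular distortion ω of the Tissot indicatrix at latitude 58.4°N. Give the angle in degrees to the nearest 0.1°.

36.4°

In the plate carrée (x = Rλ, y = Rφ), meridians are true-scale (h = 1) and parallels are stretched by k = sec φ.
At 58.4°: h = 1.000, k = 1.908; principal scales a = 1.908, b = 1.000.
sin(ω/2) = (a − b)/(a + b) = 0.9084/2.908 = 0.3123, so ω = 2 arcsin(0.3123) ≈ 36.4°.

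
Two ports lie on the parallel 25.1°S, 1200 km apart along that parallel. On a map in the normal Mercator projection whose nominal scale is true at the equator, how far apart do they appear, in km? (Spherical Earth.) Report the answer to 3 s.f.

For Mercator, h = k = sec φ (a conformal cylindrical projection has a single point scale, 1/cos φ).
Along the parallel, k = sec 25.1° = 1/0.9056 = 1.104.
Map distance = 1200 × 1.104 ≈ 1330 km.

1330 km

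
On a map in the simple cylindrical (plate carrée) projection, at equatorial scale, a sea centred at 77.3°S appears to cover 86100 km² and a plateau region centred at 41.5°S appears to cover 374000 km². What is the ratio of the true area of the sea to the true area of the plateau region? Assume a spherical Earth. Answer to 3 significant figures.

On the plate carrée, areal scale = h·k = 1 × sec φ, so true area = apparent × cos φ.
True area of sea: 86100 × cos(77.3°) = 86100 × 0.2198 = 18930 km².
True area of plateau region: 374000 × cos(41.5°) = 374000 × 0.7490 = 280100 km².
Ratio = 18930 / 280100 ≈ 0.0676.

0.0676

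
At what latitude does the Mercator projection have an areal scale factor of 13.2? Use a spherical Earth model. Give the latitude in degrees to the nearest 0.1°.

Mercator areal scale is sec²φ.
sec²φ = 13.2  ⇒  cos²φ = 0.07576  ⇒  cos φ = 0.2752.
φ = arccos(0.2752) ≈ 74.0°.

74.0°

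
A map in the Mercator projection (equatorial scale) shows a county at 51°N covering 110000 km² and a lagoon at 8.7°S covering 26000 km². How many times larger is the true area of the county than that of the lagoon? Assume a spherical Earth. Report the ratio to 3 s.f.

Mercator's areal exaggeration is sec²φ; hence true area = (apparent area) · cos²φ.
True area of county: 110000 × cos²(51°) = 110000 × 0.3960 = 43560 km².
True area of lagoon: 26000 × cos²(8.7°) = 26000 × 0.9771 = 25410 km².
Ratio = 43560 / 25410 ≈ 1.71.

1.71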